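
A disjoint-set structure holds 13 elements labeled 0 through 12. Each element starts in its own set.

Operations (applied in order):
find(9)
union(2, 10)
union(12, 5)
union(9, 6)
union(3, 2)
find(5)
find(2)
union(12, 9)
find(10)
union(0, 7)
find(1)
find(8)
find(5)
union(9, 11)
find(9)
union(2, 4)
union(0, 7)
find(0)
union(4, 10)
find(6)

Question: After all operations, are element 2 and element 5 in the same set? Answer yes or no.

Answer: no

Derivation:
Step 1: find(9) -> no change; set of 9 is {9}
Step 2: union(2, 10) -> merged; set of 2 now {2, 10}
Step 3: union(12, 5) -> merged; set of 12 now {5, 12}
Step 4: union(9, 6) -> merged; set of 9 now {6, 9}
Step 5: union(3, 2) -> merged; set of 3 now {2, 3, 10}
Step 6: find(5) -> no change; set of 5 is {5, 12}
Step 7: find(2) -> no change; set of 2 is {2, 3, 10}
Step 8: union(12, 9) -> merged; set of 12 now {5, 6, 9, 12}
Step 9: find(10) -> no change; set of 10 is {2, 3, 10}
Step 10: union(0, 7) -> merged; set of 0 now {0, 7}
Step 11: find(1) -> no change; set of 1 is {1}
Step 12: find(8) -> no change; set of 8 is {8}
Step 13: find(5) -> no change; set of 5 is {5, 6, 9, 12}
Step 14: union(9, 11) -> merged; set of 9 now {5, 6, 9, 11, 12}
Step 15: find(9) -> no change; set of 9 is {5, 6, 9, 11, 12}
Step 16: union(2, 4) -> merged; set of 2 now {2, 3, 4, 10}
Step 17: union(0, 7) -> already same set; set of 0 now {0, 7}
Step 18: find(0) -> no change; set of 0 is {0, 7}
Step 19: union(4, 10) -> already same set; set of 4 now {2, 3, 4, 10}
Step 20: find(6) -> no change; set of 6 is {5, 6, 9, 11, 12}
Set of 2: {2, 3, 4, 10}; 5 is not a member.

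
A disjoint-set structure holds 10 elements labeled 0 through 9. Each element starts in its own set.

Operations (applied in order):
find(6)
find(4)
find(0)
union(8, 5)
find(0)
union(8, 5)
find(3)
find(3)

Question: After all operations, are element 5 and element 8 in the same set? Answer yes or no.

Step 1: find(6) -> no change; set of 6 is {6}
Step 2: find(4) -> no change; set of 4 is {4}
Step 3: find(0) -> no change; set of 0 is {0}
Step 4: union(8, 5) -> merged; set of 8 now {5, 8}
Step 5: find(0) -> no change; set of 0 is {0}
Step 6: union(8, 5) -> already same set; set of 8 now {5, 8}
Step 7: find(3) -> no change; set of 3 is {3}
Step 8: find(3) -> no change; set of 3 is {3}
Set of 5: {5, 8}; 8 is a member.

Answer: yes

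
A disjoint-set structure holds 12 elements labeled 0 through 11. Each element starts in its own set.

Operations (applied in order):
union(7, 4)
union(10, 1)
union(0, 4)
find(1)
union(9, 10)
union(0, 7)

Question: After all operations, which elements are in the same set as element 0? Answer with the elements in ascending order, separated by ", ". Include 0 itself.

Step 1: union(7, 4) -> merged; set of 7 now {4, 7}
Step 2: union(10, 1) -> merged; set of 10 now {1, 10}
Step 3: union(0, 4) -> merged; set of 0 now {0, 4, 7}
Step 4: find(1) -> no change; set of 1 is {1, 10}
Step 5: union(9, 10) -> merged; set of 9 now {1, 9, 10}
Step 6: union(0, 7) -> already same set; set of 0 now {0, 4, 7}
Component of 0: {0, 4, 7}

Answer: 0, 4, 7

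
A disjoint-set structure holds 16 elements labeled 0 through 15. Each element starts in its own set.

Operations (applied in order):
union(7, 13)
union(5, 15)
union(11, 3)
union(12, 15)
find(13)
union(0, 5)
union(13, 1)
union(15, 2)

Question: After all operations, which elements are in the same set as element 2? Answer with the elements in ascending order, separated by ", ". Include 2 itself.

Answer: 0, 2, 5, 12, 15

Derivation:
Step 1: union(7, 13) -> merged; set of 7 now {7, 13}
Step 2: union(5, 15) -> merged; set of 5 now {5, 15}
Step 3: union(11, 3) -> merged; set of 11 now {3, 11}
Step 4: union(12, 15) -> merged; set of 12 now {5, 12, 15}
Step 5: find(13) -> no change; set of 13 is {7, 13}
Step 6: union(0, 5) -> merged; set of 0 now {0, 5, 12, 15}
Step 7: union(13, 1) -> merged; set of 13 now {1, 7, 13}
Step 8: union(15, 2) -> merged; set of 15 now {0, 2, 5, 12, 15}
Component of 2: {0, 2, 5, 12, 15}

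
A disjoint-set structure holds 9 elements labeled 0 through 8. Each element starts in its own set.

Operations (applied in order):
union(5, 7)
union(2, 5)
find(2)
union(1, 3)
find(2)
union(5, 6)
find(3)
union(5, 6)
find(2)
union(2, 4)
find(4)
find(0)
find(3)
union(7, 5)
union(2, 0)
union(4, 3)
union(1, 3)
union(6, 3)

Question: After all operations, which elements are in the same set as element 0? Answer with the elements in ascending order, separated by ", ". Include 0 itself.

Step 1: union(5, 7) -> merged; set of 5 now {5, 7}
Step 2: union(2, 5) -> merged; set of 2 now {2, 5, 7}
Step 3: find(2) -> no change; set of 2 is {2, 5, 7}
Step 4: union(1, 3) -> merged; set of 1 now {1, 3}
Step 5: find(2) -> no change; set of 2 is {2, 5, 7}
Step 6: union(5, 6) -> merged; set of 5 now {2, 5, 6, 7}
Step 7: find(3) -> no change; set of 3 is {1, 3}
Step 8: union(5, 6) -> already same set; set of 5 now {2, 5, 6, 7}
Step 9: find(2) -> no change; set of 2 is {2, 5, 6, 7}
Step 10: union(2, 4) -> merged; set of 2 now {2, 4, 5, 6, 7}
Step 11: find(4) -> no change; set of 4 is {2, 4, 5, 6, 7}
Step 12: find(0) -> no change; set of 0 is {0}
Step 13: find(3) -> no change; set of 3 is {1, 3}
Step 14: union(7, 5) -> already same set; set of 7 now {2, 4, 5, 6, 7}
Step 15: union(2, 0) -> merged; set of 2 now {0, 2, 4, 5, 6, 7}
Step 16: union(4, 3) -> merged; set of 4 now {0, 1, 2, 3, 4, 5, 6, 7}
Step 17: union(1, 3) -> already same set; set of 1 now {0, 1, 2, 3, 4, 5, 6, 7}
Step 18: union(6, 3) -> already same set; set of 6 now {0, 1, 2, 3, 4, 5, 6, 7}
Component of 0: {0, 1, 2, 3, 4, 5, 6, 7}

Answer: 0, 1, 2, 3, 4, 5, 6, 7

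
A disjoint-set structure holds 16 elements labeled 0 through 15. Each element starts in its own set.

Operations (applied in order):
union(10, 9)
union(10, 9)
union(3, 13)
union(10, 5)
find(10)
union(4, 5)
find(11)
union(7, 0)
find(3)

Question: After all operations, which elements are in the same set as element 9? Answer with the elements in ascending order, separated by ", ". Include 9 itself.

Answer: 4, 5, 9, 10

Derivation:
Step 1: union(10, 9) -> merged; set of 10 now {9, 10}
Step 2: union(10, 9) -> already same set; set of 10 now {9, 10}
Step 3: union(3, 13) -> merged; set of 3 now {3, 13}
Step 4: union(10, 5) -> merged; set of 10 now {5, 9, 10}
Step 5: find(10) -> no change; set of 10 is {5, 9, 10}
Step 6: union(4, 5) -> merged; set of 4 now {4, 5, 9, 10}
Step 7: find(11) -> no change; set of 11 is {11}
Step 8: union(7, 0) -> merged; set of 7 now {0, 7}
Step 9: find(3) -> no change; set of 3 is {3, 13}
Component of 9: {4, 5, 9, 10}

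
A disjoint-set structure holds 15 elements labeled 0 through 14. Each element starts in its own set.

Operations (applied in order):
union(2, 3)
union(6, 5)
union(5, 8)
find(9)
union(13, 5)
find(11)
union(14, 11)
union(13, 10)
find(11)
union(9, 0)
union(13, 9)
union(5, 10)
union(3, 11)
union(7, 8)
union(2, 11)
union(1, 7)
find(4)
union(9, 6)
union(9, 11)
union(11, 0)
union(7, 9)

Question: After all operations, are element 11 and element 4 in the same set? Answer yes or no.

Step 1: union(2, 3) -> merged; set of 2 now {2, 3}
Step 2: union(6, 5) -> merged; set of 6 now {5, 6}
Step 3: union(5, 8) -> merged; set of 5 now {5, 6, 8}
Step 4: find(9) -> no change; set of 9 is {9}
Step 5: union(13, 5) -> merged; set of 13 now {5, 6, 8, 13}
Step 6: find(11) -> no change; set of 11 is {11}
Step 7: union(14, 11) -> merged; set of 14 now {11, 14}
Step 8: union(13, 10) -> merged; set of 13 now {5, 6, 8, 10, 13}
Step 9: find(11) -> no change; set of 11 is {11, 14}
Step 10: union(9, 0) -> merged; set of 9 now {0, 9}
Step 11: union(13, 9) -> merged; set of 13 now {0, 5, 6, 8, 9, 10, 13}
Step 12: union(5, 10) -> already same set; set of 5 now {0, 5, 6, 8, 9, 10, 13}
Step 13: union(3, 11) -> merged; set of 3 now {2, 3, 11, 14}
Step 14: union(7, 8) -> merged; set of 7 now {0, 5, 6, 7, 8, 9, 10, 13}
Step 15: union(2, 11) -> already same set; set of 2 now {2, 3, 11, 14}
Step 16: union(1, 7) -> merged; set of 1 now {0, 1, 5, 6, 7, 8, 9, 10, 13}
Step 17: find(4) -> no change; set of 4 is {4}
Step 18: union(9, 6) -> already same set; set of 9 now {0, 1, 5, 6, 7, 8, 9, 10, 13}
Step 19: union(9, 11) -> merged; set of 9 now {0, 1, 2, 3, 5, 6, 7, 8, 9, 10, 11, 13, 14}
Step 20: union(11, 0) -> already same set; set of 11 now {0, 1, 2, 3, 5, 6, 7, 8, 9, 10, 11, 13, 14}
Step 21: union(7, 9) -> already same set; set of 7 now {0, 1, 2, 3, 5, 6, 7, 8, 9, 10, 11, 13, 14}
Set of 11: {0, 1, 2, 3, 5, 6, 7, 8, 9, 10, 11, 13, 14}; 4 is not a member.

Answer: no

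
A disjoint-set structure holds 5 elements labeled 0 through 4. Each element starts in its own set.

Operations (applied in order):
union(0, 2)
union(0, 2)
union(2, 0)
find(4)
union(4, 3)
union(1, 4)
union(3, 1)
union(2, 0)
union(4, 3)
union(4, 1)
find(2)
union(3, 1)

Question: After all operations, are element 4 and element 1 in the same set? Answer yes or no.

Step 1: union(0, 2) -> merged; set of 0 now {0, 2}
Step 2: union(0, 2) -> already same set; set of 0 now {0, 2}
Step 3: union(2, 0) -> already same set; set of 2 now {0, 2}
Step 4: find(4) -> no change; set of 4 is {4}
Step 5: union(4, 3) -> merged; set of 4 now {3, 4}
Step 6: union(1, 4) -> merged; set of 1 now {1, 3, 4}
Step 7: union(3, 1) -> already same set; set of 3 now {1, 3, 4}
Step 8: union(2, 0) -> already same set; set of 2 now {0, 2}
Step 9: union(4, 3) -> already same set; set of 4 now {1, 3, 4}
Step 10: union(4, 1) -> already same set; set of 4 now {1, 3, 4}
Step 11: find(2) -> no change; set of 2 is {0, 2}
Step 12: union(3, 1) -> already same set; set of 3 now {1, 3, 4}
Set of 4: {1, 3, 4}; 1 is a member.

Answer: yes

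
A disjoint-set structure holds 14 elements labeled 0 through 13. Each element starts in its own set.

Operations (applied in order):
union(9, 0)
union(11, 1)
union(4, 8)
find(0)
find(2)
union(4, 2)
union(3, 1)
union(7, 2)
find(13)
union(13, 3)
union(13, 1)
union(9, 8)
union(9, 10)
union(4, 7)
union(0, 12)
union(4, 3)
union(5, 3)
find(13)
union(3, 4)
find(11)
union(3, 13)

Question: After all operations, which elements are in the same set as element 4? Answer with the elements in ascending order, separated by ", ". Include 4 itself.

Answer: 0, 1, 2, 3, 4, 5, 7, 8, 9, 10, 11, 12, 13

Derivation:
Step 1: union(9, 0) -> merged; set of 9 now {0, 9}
Step 2: union(11, 1) -> merged; set of 11 now {1, 11}
Step 3: union(4, 8) -> merged; set of 4 now {4, 8}
Step 4: find(0) -> no change; set of 0 is {0, 9}
Step 5: find(2) -> no change; set of 2 is {2}
Step 6: union(4, 2) -> merged; set of 4 now {2, 4, 8}
Step 7: union(3, 1) -> merged; set of 3 now {1, 3, 11}
Step 8: union(7, 2) -> merged; set of 7 now {2, 4, 7, 8}
Step 9: find(13) -> no change; set of 13 is {13}
Step 10: union(13, 3) -> merged; set of 13 now {1, 3, 11, 13}
Step 11: union(13, 1) -> already same set; set of 13 now {1, 3, 11, 13}
Step 12: union(9, 8) -> merged; set of 9 now {0, 2, 4, 7, 8, 9}
Step 13: union(9, 10) -> merged; set of 9 now {0, 2, 4, 7, 8, 9, 10}
Step 14: union(4, 7) -> already same set; set of 4 now {0, 2, 4, 7, 8, 9, 10}
Step 15: union(0, 12) -> merged; set of 0 now {0, 2, 4, 7, 8, 9, 10, 12}
Step 16: union(4, 3) -> merged; set of 4 now {0, 1, 2, 3, 4, 7, 8, 9, 10, 11, 12, 13}
Step 17: union(5, 3) -> merged; set of 5 now {0, 1, 2, 3, 4, 5, 7, 8, 9, 10, 11, 12, 13}
Step 18: find(13) -> no change; set of 13 is {0, 1, 2, 3, 4, 5, 7, 8, 9, 10, 11, 12, 13}
Step 19: union(3, 4) -> already same set; set of 3 now {0, 1, 2, 3, 4, 5, 7, 8, 9, 10, 11, 12, 13}
Step 20: find(11) -> no change; set of 11 is {0, 1, 2, 3, 4, 5, 7, 8, 9, 10, 11, 12, 13}
Step 21: union(3, 13) -> already same set; set of 3 now {0, 1, 2, 3, 4, 5, 7, 8, 9, 10, 11, 12, 13}
Component of 4: {0, 1, 2, 3, 4, 5, 7, 8, 9, 10, 11, 12, 13}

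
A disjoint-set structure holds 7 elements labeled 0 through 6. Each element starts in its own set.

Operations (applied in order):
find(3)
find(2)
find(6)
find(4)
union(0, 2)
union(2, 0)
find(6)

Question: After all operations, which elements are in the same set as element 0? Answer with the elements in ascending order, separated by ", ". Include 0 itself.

Step 1: find(3) -> no change; set of 3 is {3}
Step 2: find(2) -> no change; set of 2 is {2}
Step 3: find(6) -> no change; set of 6 is {6}
Step 4: find(4) -> no change; set of 4 is {4}
Step 5: union(0, 2) -> merged; set of 0 now {0, 2}
Step 6: union(2, 0) -> already same set; set of 2 now {0, 2}
Step 7: find(6) -> no change; set of 6 is {6}
Component of 0: {0, 2}

Answer: 0, 2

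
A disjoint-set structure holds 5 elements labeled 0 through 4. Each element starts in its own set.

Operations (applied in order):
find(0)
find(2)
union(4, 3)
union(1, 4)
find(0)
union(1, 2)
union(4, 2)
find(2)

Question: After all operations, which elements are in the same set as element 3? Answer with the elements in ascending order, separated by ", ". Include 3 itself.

Answer: 1, 2, 3, 4

Derivation:
Step 1: find(0) -> no change; set of 0 is {0}
Step 2: find(2) -> no change; set of 2 is {2}
Step 3: union(4, 3) -> merged; set of 4 now {3, 4}
Step 4: union(1, 4) -> merged; set of 1 now {1, 3, 4}
Step 5: find(0) -> no change; set of 0 is {0}
Step 6: union(1, 2) -> merged; set of 1 now {1, 2, 3, 4}
Step 7: union(4, 2) -> already same set; set of 4 now {1, 2, 3, 4}
Step 8: find(2) -> no change; set of 2 is {1, 2, 3, 4}
Component of 3: {1, 2, 3, 4}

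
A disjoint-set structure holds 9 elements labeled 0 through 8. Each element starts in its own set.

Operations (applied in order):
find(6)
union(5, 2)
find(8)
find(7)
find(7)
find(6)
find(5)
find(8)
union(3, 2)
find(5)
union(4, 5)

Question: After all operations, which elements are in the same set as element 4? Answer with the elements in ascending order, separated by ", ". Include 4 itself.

Answer: 2, 3, 4, 5

Derivation:
Step 1: find(6) -> no change; set of 6 is {6}
Step 2: union(5, 2) -> merged; set of 5 now {2, 5}
Step 3: find(8) -> no change; set of 8 is {8}
Step 4: find(7) -> no change; set of 7 is {7}
Step 5: find(7) -> no change; set of 7 is {7}
Step 6: find(6) -> no change; set of 6 is {6}
Step 7: find(5) -> no change; set of 5 is {2, 5}
Step 8: find(8) -> no change; set of 8 is {8}
Step 9: union(3, 2) -> merged; set of 3 now {2, 3, 5}
Step 10: find(5) -> no change; set of 5 is {2, 3, 5}
Step 11: union(4, 5) -> merged; set of 4 now {2, 3, 4, 5}
Component of 4: {2, 3, 4, 5}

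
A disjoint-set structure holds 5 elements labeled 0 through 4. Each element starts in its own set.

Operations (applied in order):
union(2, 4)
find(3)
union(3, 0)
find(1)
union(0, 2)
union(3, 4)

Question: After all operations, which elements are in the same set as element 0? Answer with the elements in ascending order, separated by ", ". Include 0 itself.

Step 1: union(2, 4) -> merged; set of 2 now {2, 4}
Step 2: find(3) -> no change; set of 3 is {3}
Step 3: union(3, 0) -> merged; set of 3 now {0, 3}
Step 4: find(1) -> no change; set of 1 is {1}
Step 5: union(0, 2) -> merged; set of 0 now {0, 2, 3, 4}
Step 6: union(3, 4) -> already same set; set of 3 now {0, 2, 3, 4}
Component of 0: {0, 2, 3, 4}

Answer: 0, 2, 3, 4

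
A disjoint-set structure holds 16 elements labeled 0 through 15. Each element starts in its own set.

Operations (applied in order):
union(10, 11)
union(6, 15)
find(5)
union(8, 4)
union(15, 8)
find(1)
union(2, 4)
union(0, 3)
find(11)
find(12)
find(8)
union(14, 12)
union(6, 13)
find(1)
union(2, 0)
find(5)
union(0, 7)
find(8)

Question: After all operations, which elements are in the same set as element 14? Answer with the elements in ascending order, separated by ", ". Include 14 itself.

Answer: 12, 14

Derivation:
Step 1: union(10, 11) -> merged; set of 10 now {10, 11}
Step 2: union(6, 15) -> merged; set of 6 now {6, 15}
Step 3: find(5) -> no change; set of 5 is {5}
Step 4: union(8, 4) -> merged; set of 8 now {4, 8}
Step 5: union(15, 8) -> merged; set of 15 now {4, 6, 8, 15}
Step 6: find(1) -> no change; set of 1 is {1}
Step 7: union(2, 4) -> merged; set of 2 now {2, 4, 6, 8, 15}
Step 8: union(0, 3) -> merged; set of 0 now {0, 3}
Step 9: find(11) -> no change; set of 11 is {10, 11}
Step 10: find(12) -> no change; set of 12 is {12}
Step 11: find(8) -> no change; set of 8 is {2, 4, 6, 8, 15}
Step 12: union(14, 12) -> merged; set of 14 now {12, 14}
Step 13: union(6, 13) -> merged; set of 6 now {2, 4, 6, 8, 13, 15}
Step 14: find(1) -> no change; set of 1 is {1}
Step 15: union(2, 0) -> merged; set of 2 now {0, 2, 3, 4, 6, 8, 13, 15}
Step 16: find(5) -> no change; set of 5 is {5}
Step 17: union(0, 7) -> merged; set of 0 now {0, 2, 3, 4, 6, 7, 8, 13, 15}
Step 18: find(8) -> no change; set of 8 is {0, 2, 3, 4, 6, 7, 8, 13, 15}
Component of 14: {12, 14}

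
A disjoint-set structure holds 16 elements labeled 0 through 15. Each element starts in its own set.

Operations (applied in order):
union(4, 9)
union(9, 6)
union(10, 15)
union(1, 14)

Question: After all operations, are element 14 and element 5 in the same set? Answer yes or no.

Step 1: union(4, 9) -> merged; set of 4 now {4, 9}
Step 2: union(9, 6) -> merged; set of 9 now {4, 6, 9}
Step 3: union(10, 15) -> merged; set of 10 now {10, 15}
Step 4: union(1, 14) -> merged; set of 1 now {1, 14}
Set of 14: {1, 14}; 5 is not a member.

Answer: no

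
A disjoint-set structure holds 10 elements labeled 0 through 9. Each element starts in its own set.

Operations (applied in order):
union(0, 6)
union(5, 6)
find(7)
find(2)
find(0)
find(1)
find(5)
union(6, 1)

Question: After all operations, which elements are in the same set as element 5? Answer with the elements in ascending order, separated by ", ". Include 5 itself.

Answer: 0, 1, 5, 6

Derivation:
Step 1: union(0, 6) -> merged; set of 0 now {0, 6}
Step 2: union(5, 6) -> merged; set of 5 now {0, 5, 6}
Step 3: find(7) -> no change; set of 7 is {7}
Step 4: find(2) -> no change; set of 2 is {2}
Step 5: find(0) -> no change; set of 0 is {0, 5, 6}
Step 6: find(1) -> no change; set of 1 is {1}
Step 7: find(5) -> no change; set of 5 is {0, 5, 6}
Step 8: union(6, 1) -> merged; set of 6 now {0, 1, 5, 6}
Component of 5: {0, 1, 5, 6}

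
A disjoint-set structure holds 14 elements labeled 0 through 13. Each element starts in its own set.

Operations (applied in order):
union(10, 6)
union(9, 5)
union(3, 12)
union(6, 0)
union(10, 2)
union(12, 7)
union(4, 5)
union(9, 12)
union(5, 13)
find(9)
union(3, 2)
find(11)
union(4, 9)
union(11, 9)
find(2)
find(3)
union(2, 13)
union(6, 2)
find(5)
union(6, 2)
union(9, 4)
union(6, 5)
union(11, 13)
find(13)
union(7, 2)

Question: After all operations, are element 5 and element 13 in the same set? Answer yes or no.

Step 1: union(10, 6) -> merged; set of 10 now {6, 10}
Step 2: union(9, 5) -> merged; set of 9 now {5, 9}
Step 3: union(3, 12) -> merged; set of 3 now {3, 12}
Step 4: union(6, 0) -> merged; set of 6 now {0, 6, 10}
Step 5: union(10, 2) -> merged; set of 10 now {0, 2, 6, 10}
Step 6: union(12, 7) -> merged; set of 12 now {3, 7, 12}
Step 7: union(4, 5) -> merged; set of 4 now {4, 5, 9}
Step 8: union(9, 12) -> merged; set of 9 now {3, 4, 5, 7, 9, 12}
Step 9: union(5, 13) -> merged; set of 5 now {3, 4, 5, 7, 9, 12, 13}
Step 10: find(9) -> no change; set of 9 is {3, 4, 5, 7, 9, 12, 13}
Step 11: union(3, 2) -> merged; set of 3 now {0, 2, 3, 4, 5, 6, 7, 9, 10, 12, 13}
Step 12: find(11) -> no change; set of 11 is {11}
Step 13: union(4, 9) -> already same set; set of 4 now {0, 2, 3, 4, 5, 6, 7, 9, 10, 12, 13}
Step 14: union(11, 9) -> merged; set of 11 now {0, 2, 3, 4, 5, 6, 7, 9, 10, 11, 12, 13}
Step 15: find(2) -> no change; set of 2 is {0, 2, 3, 4, 5, 6, 7, 9, 10, 11, 12, 13}
Step 16: find(3) -> no change; set of 3 is {0, 2, 3, 4, 5, 6, 7, 9, 10, 11, 12, 13}
Step 17: union(2, 13) -> already same set; set of 2 now {0, 2, 3, 4, 5, 6, 7, 9, 10, 11, 12, 13}
Step 18: union(6, 2) -> already same set; set of 6 now {0, 2, 3, 4, 5, 6, 7, 9, 10, 11, 12, 13}
Step 19: find(5) -> no change; set of 5 is {0, 2, 3, 4, 5, 6, 7, 9, 10, 11, 12, 13}
Step 20: union(6, 2) -> already same set; set of 6 now {0, 2, 3, 4, 5, 6, 7, 9, 10, 11, 12, 13}
Step 21: union(9, 4) -> already same set; set of 9 now {0, 2, 3, 4, 5, 6, 7, 9, 10, 11, 12, 13}
Step 22: union(6, 5) -> already same set; set of 6 now {0, 2, 3, 4, 5, 6, 7, 9, 10, 11, 12, 13}
Step 23: union(11, 13) -> already same set; set of 11 now {0, 2, 3, 4, 5, 6, 7, 9, 10, 11, 12, 13}
Step 24: find(13) -> no change; set of 13 is {0, 2, 3, 4, 5, 6, 7, 9, 10, 11, 12, 13}
Step 25: union(7, 2) -> already same set; set of 7 now {0, 2, 3, 4, 5, 6, 7, 9, 10, 11, 12, 13}
Set of 5: {0, 2, 3, 4, 5, 6, 7, 9, 10, 11, 12, 13}; 13 is a member.

Answer: yes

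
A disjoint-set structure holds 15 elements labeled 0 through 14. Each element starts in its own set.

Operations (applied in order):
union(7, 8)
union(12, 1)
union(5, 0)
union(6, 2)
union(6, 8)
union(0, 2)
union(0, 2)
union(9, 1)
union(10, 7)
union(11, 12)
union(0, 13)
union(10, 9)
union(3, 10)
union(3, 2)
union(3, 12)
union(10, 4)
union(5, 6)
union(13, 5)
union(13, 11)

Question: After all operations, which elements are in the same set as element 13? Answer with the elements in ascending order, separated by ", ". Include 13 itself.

Answer: 0, 1, 2, 3, 4, 5, 6, 7, 8, 9, 10, 11, 12, 13

Derivation:
Step 1: union(7, 8) -> merged; set of 7 now {7, 8}
Step 2: union(12, 1) -> merged; set of 12 now {1, 12}
Step 3: union(5, 0) -> merged; set of 5 now {0, 5}
Step 4: union(6, 2) -> merged; set of 6 now {2, 6}
Step 5: union(6, 8) -> merged; set of 6 now {2, 6, 7, 8}
Step 6: union(0, 2) -> merged; set of 0 now {0, 2, 5, 6, 7, 8}
Step 7: union(0, 2) -> already same set; set of 0 now {0, 2, 5, 6, 7, 8}
Step 8: union(9, 1) -> merged; set of 9 now {1, 9, 12}
Step 9: union(10, 7) -> merged; set of 10 now {0, 2, 5, 6, 7, 8, 10}
Step 10: union(11, 12) -> merged; set of 11 now {1, 9, 11, 12}
Step 11: union(0, 13) -> merged; set of 0 now {0, 2, 5, 6, 7, 8, 10, 13}
Step 12: union(10, 9) -> merged; set of 10 now {0, 1, 2, 5, 6, 7, 8, 9, 10, 11, 12, 13}
Step 13: union(3, 10) -> merged; set of 3 now {0, 1, 2, 3, 5, 6, 7, 8, 9, 10, 11, 12, 13}
Step 14: union(3, 2) -> already same set; set of 3 now {0, 1, 2, 3, 5, 6, 7, 8, 9, 10, 11, 12, 13}
Step 15: union(3, 12) -> already same set; set of 3 now {0, 1, 2, 3, 5, 6, 7, 8, 9, 10, 11, 12, 13}
Step 16: union(10, 4) -> merged; set of 10 now {0, 1, 2, 3, 4, 5, 6, 7, 8, 9, 10, 11, 12, 13}
Step 17: union(5, 6) -> already same set; set of 5 now {0, 1, 2, 3, 4, 5, 6, 7, 8, 9, 10, 11, 12, 13}
Step 18: union(13, 5) -> already same set; set of 13 now {0, 1, 2, 3, 4, 5, 6, 7, 8, 9, 10, 11, 12, 13}
Step 19: union(13, 11) -> already same set; set of 13 now {0, 1, 2, 3, 4, 5, 6, 7, 8, 9, 10, 11, 12, 13}
Component of 13: {0, 1, 2, 3, 4, 5, 6, 7, 8, 9, 10, 11, 12, 13}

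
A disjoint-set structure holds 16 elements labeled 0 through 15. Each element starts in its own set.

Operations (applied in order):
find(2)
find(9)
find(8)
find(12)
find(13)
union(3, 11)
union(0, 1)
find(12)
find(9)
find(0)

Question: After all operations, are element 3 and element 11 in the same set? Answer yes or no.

Step 1: find(2) -> no change; set of 2 is {2}
Step 2: find(9) -> no change; set of 9 is {9}
Step 3: find(8) -> no change; set of 8 is {8}
Step 4: find(12) -> no change; set of 12 is {12}
Step 5: find(13) -> no change; set of 13 is {13}
Step 6: union(3, 11) -> merged; set of 3 now {3, 11}
Step 7: union(0, 1) -> merged; set of 0 now {0, 1}
Step 8: find(12) -> no change; set of 12 is {12}
Step 9: find(9) -> no change; set of 9 is {9}
Step 10: find(0) -> no change; set of 0 is {0, 1}
Set of 3: {3, 11}; 11 is a member.

Answer: yes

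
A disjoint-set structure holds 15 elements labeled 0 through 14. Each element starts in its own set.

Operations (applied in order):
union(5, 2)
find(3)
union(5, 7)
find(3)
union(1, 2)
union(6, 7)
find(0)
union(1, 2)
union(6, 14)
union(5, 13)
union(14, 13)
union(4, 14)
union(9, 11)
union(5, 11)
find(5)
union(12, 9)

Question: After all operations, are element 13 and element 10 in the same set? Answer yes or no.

Answer: no

Derivation:
Step 1: union(5, 2) -> merged; set of 5 now {2, 5}
Step 2: find(3) -> no change; set of 3 is {3}
Step 3: union(5, 7) -> merged; set of 5 now {2, 5, 7}
Step 4: find(3) -> no change; set of 3 is {3}
Step 5: union(1, 2) -> merged; set of 1 now {1, 2, 5, 7}
Step 6: union(6, 7) -> merged; set of 6 now {1, 2, 5, 6, 7}
Step 7: find(0) -> no change; set of 0 is {0}
Step 8: union(1, 2) -> already same set; set of 1 now {1, 2, 5, 6, 7}
Step 9: union(6, 14) -> merged; set of 6 now {1, 2, 5, 6, 7, 14}
Step 10: union(5, 13) -> merged; set of 5 now {1, 2, 5, 6, 7, 13, 14}
Step 11: union(14, 13) -> already same set; set of 14 now {1, 2, 5, 6, 7, 13, 14}
Step 12: union(4, 14) -> merged; set of 4 now {1, 2, 4, 5, 6, 7, 13, 14}
Step 13: union(9, 11) -> merged; set of 9 now {9, 11}
Step 14: union(5, 11) -> merged; set of 5 now {1, 2, 4, 5, 6, 7, 9, 11, 13, 14}
Step 15: find(5) -> no change; set of 5 is {1, 2, 4, 5, 6, 7, 9, 11, 13, 14}
Step 16: union(12, 9) -> merged; set of 12 now {1, 2, 4, 5, 6, 7, 9, 11, 12, 13, 14}
Set of 13: {1, 2, 4, 5, 6, 7, 9, 11, 12, 13, 14}; 10 is not a member.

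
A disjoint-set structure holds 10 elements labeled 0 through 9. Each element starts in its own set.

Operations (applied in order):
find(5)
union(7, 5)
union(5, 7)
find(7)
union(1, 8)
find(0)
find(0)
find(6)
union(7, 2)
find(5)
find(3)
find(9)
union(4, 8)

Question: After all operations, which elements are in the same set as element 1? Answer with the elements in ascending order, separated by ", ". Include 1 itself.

Answer: 1, 4, 8

Derivation:
Step 1: find(5) -> no change; set of 5 is {5}
Step 2: union(7, 5) -> merged; set of 7 now {5, 7}
Step 3: union(5, 7) -> already same set; set of 5 now {5, 7}
Step 4: find(7) -> no change; set of 7 is {5, 7}
Step 5: union(1, 8) -> merged; set of 1 now {1, 8}
Step 6: find(0) -> no change; set of 0 is {0}
Step 7: find(0) -> no change; set of 0 is {0}
Step 8: find(6) -> no change; set of 6 is {6}
Step 9: union(7, 2) -> merged; set of 7 now {2, 5, 7}
Step 10: find(5) -> no change; set of 5 is {2, 5, 7}
Step 11: find(3) -> no change; set of 3 is {3}
Step 12: find(9) -> no change; set of 9 is {9}
Step 13: union(4, 8) -> merged; set of 4 now {1, 4, 8}
Component of 1: {1, 4, 8}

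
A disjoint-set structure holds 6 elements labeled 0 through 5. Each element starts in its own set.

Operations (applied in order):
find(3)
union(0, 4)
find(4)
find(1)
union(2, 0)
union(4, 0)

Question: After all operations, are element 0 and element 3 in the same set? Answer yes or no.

Step 1: find(3) -> no change; set of 3 is {3}
Step 2: union(0, 4) -> merged; set of 0 now {0, 4}
Step 3: find(4) -> no change; set of 4 is {0, 4}
Step 4: find(1) -> no change; set of 1 is {1}
Step 5: union(2, 0) -> merged; set of 2 now {0, 2, 4}
Step 6: union(4, 0) -> already same set; set of 4 now {0, 2, 4}
Set of 0: {0, 2, 4}; 3 is not a member.

Answer: no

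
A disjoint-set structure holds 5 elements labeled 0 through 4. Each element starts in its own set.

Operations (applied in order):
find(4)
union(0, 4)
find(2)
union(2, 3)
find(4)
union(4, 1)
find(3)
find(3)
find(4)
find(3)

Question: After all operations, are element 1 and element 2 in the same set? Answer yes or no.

Answer: no

Derivation:
Step 1: find(4) -> no change; set of 4 is {4}
Step 2: union(0, 4) -> merged; set of 0 now {0, 4}
Step 3: find(2) -> no change; set of 2 is {2}
Step 4: union(2, 3) -> merged; set of 2 now {2, 3}
Step 5: find(4) -> no change; set of 4 is {0, 4}
Step 6: union(4, 1) -> merged; set of 4 now {0, 1, 4}
Step 7: find(3) -> no change; set of 3 is {2, 3}
Step 8: find(3) -> no change; set of 3 is {2, 3}
Step 9: find(4) -> no change; set of 4 is {0, 1, 4}
Step 10: find(3) -> no change; set of 3 is {2, 3}
Set of 1: {0, 1, 4}; 2 is not a member.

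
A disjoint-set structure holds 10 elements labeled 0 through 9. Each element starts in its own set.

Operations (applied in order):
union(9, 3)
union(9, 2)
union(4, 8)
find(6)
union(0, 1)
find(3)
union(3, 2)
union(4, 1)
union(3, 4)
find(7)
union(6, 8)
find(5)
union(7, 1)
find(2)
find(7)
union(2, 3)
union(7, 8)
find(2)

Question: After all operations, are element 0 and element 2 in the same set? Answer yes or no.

Step 1: union(9, 3) -> merged; set of 9 now {3, 9}
Step 2: union(9, 2) -> merged; set of 9 now {2, 3, 9}
Step 3: union(4, 8) -> merged; set of 4 now {4, 8}
Step 4: find(6) -> no change; set of 6 is {6}
Step 5: union(0, 1) -> merged; set of 0 now {0, 1}
Step 6: find(3) -> no change; set of 3 is {2, 3, 9}
Step 7: union(3, 2) -> already same set; set of 3 now {2, 3, 9}
Step 8: union(4, 1) -> merged; set of 4 now {0, 1, 4, 8}
Step 9: union(3, 4) -> merged; set of 3 now {0, 1, 2, 3, 4, 8, 9}
Step 10: find(7) -> no change; set of 7 is {7}
Step 11: union(6, 8) -> merged; set of 6 now {0, 1, 2, 3, 4, 6, 8, 9}
Step 12: find(5) -> no change; set of 5 is {5}
Step 13: union(7, 1) -> merged; set of 7 now {0, 1, 2, 3, 4, 6, 7, 8, 9}
Step 14: find(2) -> no change; set of 2 is {0, 1, 2, 3, 4, 6, 7, 8, 9}
Step 15: find(7) -> no change; set of 7 is {0, 1, 2, 3, 4, 6, 7, 8, 9}
Step 16: union(2, 3) -> already same set; set of 2 now {0, 1, 2, 3, 4, 6, 7, 8, 9}
Step 17: union(7, 8) -> already same set; set of 7 now {0, 1, 2, 3, 4, 6, 7, 8, 9}
Step 18: find(2) -> no change; set of 2 is {0, 1, 2, 3, 4, 6, 7, 8, 9}
Set of 0: {0, 1, 2, 3, 4, 6, 7, 8, 9}; 2 is a member.

Answer: yes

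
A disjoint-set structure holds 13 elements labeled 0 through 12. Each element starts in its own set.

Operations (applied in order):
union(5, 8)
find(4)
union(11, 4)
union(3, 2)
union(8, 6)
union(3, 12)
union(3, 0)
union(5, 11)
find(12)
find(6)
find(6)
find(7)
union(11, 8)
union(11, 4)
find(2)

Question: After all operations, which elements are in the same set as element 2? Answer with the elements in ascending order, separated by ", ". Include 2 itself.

Answer: 0, 2, 3, 12

Derivation:
Step 1: union(5, 8) -> merged; set of 5 now {5, 8}
Step 2: find(4) -> no change; set of 4 is {4}
Step 3: union(11, 4) -> merged; set of 11 now {4, 11}
Step 4: union(3, 2) -> merged; set of 3 now {2, 3}
Step 5: union(8, 6) -> merged; set of 8 now {5, 6, 8}
Step 6: union(3, 12) -> merged; set of 3 now {2, 3, 12}
Step 7: union(3, 0) -> merged; set of 3 now {0, 2, 3, 12}
Step 8: union(5, 11) -> merged; set of 5 now {4, 5, 6, 8, 11}
Step 9: find(12) -> no change; set of 12 is {0, 2, 3, 12}
Step 10: find(6) -> no change; set of 6 is {4, 5, 6, 8, 11}
Step 11: find(6) -> no change; set of 6 is {4, 5, 6, 8, 11}
Step 12: find(7) -> no change; set of 7 is {7}
Step 13: union(11, 8) -> already same set; set of 11 now {4, 5, 6, 8, 11}
Step 14: union(11, 4) -> already same set; set of 11 now {4, 5, 6, 8, 11}
Step 15: find(2) -> no change; set of 2 is {0, 2, 3, 12}
Component of 2: {0, 2, 3, 12}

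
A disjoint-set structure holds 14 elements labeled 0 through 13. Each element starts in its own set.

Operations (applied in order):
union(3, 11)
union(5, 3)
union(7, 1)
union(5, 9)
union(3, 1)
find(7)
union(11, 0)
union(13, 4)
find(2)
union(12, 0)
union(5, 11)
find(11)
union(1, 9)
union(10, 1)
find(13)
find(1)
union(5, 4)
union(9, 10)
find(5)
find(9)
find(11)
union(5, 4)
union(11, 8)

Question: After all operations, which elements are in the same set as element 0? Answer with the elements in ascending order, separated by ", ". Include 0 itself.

Answer: 0, 1, 3, 4, 5, 7, 8, 9, 10, 11, 12, 13

Derivation:
Step 1: union(3, 11) -> merged; set of 3 now {3, 11}
Step 2: union(5, 3) -> merged; set of 5 now {3, 5, 11}
Step 3: union(7, 1) -> merged; set of 7 now {1, 7}
Step 4: union(5, 9) -> merged; set of 5 now {3, 5, 9, 11}
Step 5: union(3, 1) -> merged; set of 3 now {1, 3, 5, 7, 9, 11}
Step 6: find(7) -> no change; set of 7 is {1, 3, 5, 7, 9, 11}
Step 7: union(11, 0) -> merged; set of 11 now {0, 1, 3, 5, 7, 9, 11}
Step 8: union(13, 4) -> merged; set of 13 now {4, 13}
Step 9: find(2) -> no change; set of 2 is {2}
Step 10: union(12, 0) -> merged; set of 12 now {0, 1, 3, 5, 7, 9, 11, 12}
Step 11: union(5, 11) -> already same set; set of 5 now {0, 1, 3, 5, 7, 9, 11, 12}
Step 12: find(11) -> no change; set of 11 is {0, 1, 3, 5, 7, 9, 11, 12}
Step 13: union(1, 9) -> already same set; set of 1 now {0, 1, 3, 5, 7, 9, 11, 12}
Step 14: union(10, 1) -> merged; set of 10 now {0, 1, 3, 5, 7, 9, 10, 11, 12}
Step 15: find(13) -> no change; set of 13 is {4, 13}
Step 16: find(1) -> no change; set of 1 is {0, 1, 3, 5, 7, 9, 10, 11, 12}
Step 17: union(5, 4) -> merged; set of 5 now {0, 1, 3, 4, 5, 7, 9, 10, 11, 12, 13}
Step 18: union(9, 10) -> already same set; set of 9 now {0, 1, 3, 4, 5, 7, 9, 10, 11, 12, 13}
Step 19: find(5) -> no change; set of 5 is {0, 1, 3, 4, 5, 7, 9, 10, 11, 12, 13}
Step 20: find(9) -> no change; set of 9 is {0, 1, 3, 4, 5, 7, 9, 10, 11, 12, 13}
Step 21: find(11) -> no change; set of 11 is {0, 1, 3, 4, 5, 7, 9, 10, 11, 12, 13}
Step 22: union(5, 4) -> already same set; set of 5 now {0, 1, 3, 4, 5, 7, 9, 10, 11, 12, 13}
Step 23: union(11, 8) -> merged; set of 11 now {0, 1, 3, 4, 5, 7, 8, 9, 10, 11, 12, 13}
Component of 0: {0, 1, 3, 4, 5, 7, 8, 9, 10, 11, 12, 13}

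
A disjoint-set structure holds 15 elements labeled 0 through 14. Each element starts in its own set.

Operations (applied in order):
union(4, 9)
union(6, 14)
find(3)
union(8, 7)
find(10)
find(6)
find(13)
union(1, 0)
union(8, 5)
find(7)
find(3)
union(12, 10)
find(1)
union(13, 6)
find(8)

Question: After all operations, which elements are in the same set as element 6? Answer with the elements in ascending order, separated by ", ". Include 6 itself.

Answer: 6, 13, 14

Derivation:
Step 1: union(4, 9) -> merged; set of 4 now {4, 9}
Step 2: union(6, 14) -> merged; set of 6 now {6, 14}
Step 3: find(3) -> no change; set of 3 is {3}
Step 4: union(8, 7) -> merged; set of 8 now {7, 8}
Step 5: find(10) -> no change; set of 10 is {10}
Step 6: find(6) -> no change; set of 6 is {6, 14}
Step 7: find(13) -> no change; set of 13 is {13}
Step 8: union(1, 0) -> merged; set of 1 now {0, 1}
Step 9: union(8, 5) -> merged; set of 8 now {5, 7, 8}
Step 10: find(7) -> no change; set of 7 is {5, 7, 8}
Step 11: find(3) -> no change; set of 3 is {3}
Step 12: union(12, 10) -> merged; set of 12 now {10, 12}
Step 13: find(1) -> no change; set of 1 is {0, 1}
Step 14: union(13, 6) -> merged; set of 13 now {6, 13, 14}
Step 15: find(8) -> no change; set of 8 is {5, 7, 8}
Component of 6: {6, 13, 14}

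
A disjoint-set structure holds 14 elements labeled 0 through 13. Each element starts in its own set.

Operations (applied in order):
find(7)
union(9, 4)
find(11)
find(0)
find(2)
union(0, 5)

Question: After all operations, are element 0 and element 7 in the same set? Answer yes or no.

Answer: no

Derivation:
Step 1: find(7) -> no change; set of 7 is {7}
Step 2: union(9, 4) -> merged; set of 9 now {4, 9}
Step 3: find(11) -> no change; set of 11 is {11}
Step 4: find(0) -> no change; set of 0 is {0}
Step 5: find(2) -> no change; set of 2 is {2}
Step 6: union(0, 5) -> merged; set of 0 now {0, 5}
Set of 0: {0, 5}; 7 is not a member.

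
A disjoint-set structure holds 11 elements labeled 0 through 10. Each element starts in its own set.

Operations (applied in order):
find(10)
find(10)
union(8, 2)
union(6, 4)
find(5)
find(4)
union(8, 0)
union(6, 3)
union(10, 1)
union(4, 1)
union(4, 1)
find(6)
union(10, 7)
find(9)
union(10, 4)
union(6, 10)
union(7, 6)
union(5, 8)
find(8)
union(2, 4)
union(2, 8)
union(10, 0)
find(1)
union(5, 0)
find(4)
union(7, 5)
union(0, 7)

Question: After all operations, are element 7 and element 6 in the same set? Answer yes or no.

Answer: yes

Derivation:
Step 1: find(10) -> no change; set of 10 is {10}
Step 2: find(10) -> no change; set of 10 is {10}
Step 3: union(8, 2) -> merged; set of 8 now {2, 8}
Step 4: union(6, 4) -> merged; set of 6 now {4, 6}
Step 5: find(5) -> no change; set of 5 is {5}
Step 6: find(4) -> no change; set of 4 is {4, 6}
Step 7: union(8, 0) -> merged; set of 8 now {0, 2, 8}
Step 8: union(6, 3) -> merged; set of 6 now {3, 4, 6}
Step 9: union(10, 1) -> merged; set of 10 now {1, 10}
Step 10: union(4, 1) -> merged; set of 4 now {1, 3, 4, 6, 10}
Step 11: union(4, 1) -> already same set; set of 4 now {1, 3, 4, 6, 10}
Step 12: find(6) -> no change; set of 6 is {1, 3, 4, 6, 10}
Step 13: union(10, 7) -> merged; set of 10 now {1, 3, 4, 6, 7, 10}
Step 14: find(9) -> no change; set of 9 is {9}
Step 15: union(10, 4) -> already same set; set of 10 now {1, 3, 4, 6, 7, 10}
Step 16: union(6, 10) -> already same set; set of 6 now {1, 3, 4, 6, 7, 10}
Step 17: union(7, 6) -> already same set; set of 7 now {1, 3, 4, 6, 7, 10}
Step 18: union(5, 8) -> merged; set of 5 now {0, 2, 5, 8}
Step 19: find(8) -> no change; set of 8 is {0, 2, 5, 8}
Step 20: union(2, 4) -> merged; set of 2 now {0, 1, 2, 3, 4, 5, 6, 7, 8, 10}
Step 21: union(2, 8) -> already same set; set of 2 now {0, 1, 2, 3, 4, 5, 6, 7, 8, 10}
Step 22: union(10, 0) -> already same set; set of 10 now {0, 1, 2, 3, 4, 5, 6, 7, 8, 10}
Step 23: find(1) -> no change; set of 1 is {0, 1, 2, 3, 4, 5, 6, 7, 8, 10}
Step 24: union(5, 0) -> already same set; set of 5 now {0, 1, 2, 3, 4, 5, 6, 7, 8, 10}
Step 25: find(4) -> no change; set of 4 is {0, 1, 2, 3, 4, 5, 6, 7, 8, 10}
Step 26: union(7, 5) -> already same set; set of 7 now {0, 1, 2, 3, 4, 5, 6, 7, 8, 10}
Step 27: union(0, 7) -> already same set; set of 0 now {0, 1, 2, 3, 4, 5, 6, 7, 8, 10}
Set of 7: {0, 1, 2, 3, 4, 5, 6, 7, 8, 10}; 6 is a member.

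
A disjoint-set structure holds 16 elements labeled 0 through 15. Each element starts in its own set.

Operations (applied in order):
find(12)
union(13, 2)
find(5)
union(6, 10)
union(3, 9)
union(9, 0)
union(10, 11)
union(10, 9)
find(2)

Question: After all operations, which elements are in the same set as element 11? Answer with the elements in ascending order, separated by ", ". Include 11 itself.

Answer: 0, 3, 6, 9, 10, 11

Derivation:
Step 1: find(12) -> no change; set of 12 is {12}
Step 2: union(13, 2) -> merged; set of 13 now {2, 13}
Step 3: find(5) -> no change; set of 5 is {5}
Step 4: union(6, 10) -> merged; set of 6 now {6, 10}
Step 5: union(3, 9) -> merged; set of 3 now {3, 9}
Step 6: union(9, 0) -> merged; set of 9 now {0, 3, 9}
Step 7: union(10, 11) -> merged; set of 10 now {6, 10, 11}
Step 8: union(10, 9) -> merged; set of 10 now {0, 3, 6, 9, 10, 11}
Step 9: find(2) -> no change; set of 2 is {2, 13}
Component of 11: {0, 3, 6, 9, 10, 11}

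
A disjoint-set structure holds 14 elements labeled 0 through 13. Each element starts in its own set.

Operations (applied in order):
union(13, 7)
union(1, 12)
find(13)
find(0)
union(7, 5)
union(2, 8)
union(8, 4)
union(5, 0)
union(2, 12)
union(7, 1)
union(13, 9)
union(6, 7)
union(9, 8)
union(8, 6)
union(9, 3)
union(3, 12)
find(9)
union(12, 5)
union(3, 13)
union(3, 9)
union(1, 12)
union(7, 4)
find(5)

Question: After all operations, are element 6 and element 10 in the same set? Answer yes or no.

Answer: no

Derivation:
Step 1: union(13, 7) -> merged; set of 13 now {7, 13}
Step 2: union(1, 12) -> merged; set of 1 now {1, 12}
Step 3: find(13) -> no change; set of 13 is {7, 13}
Step 4: find(0) -> no change; set of 0 is {0}
Step 5: union(7, 5) -> merged; set of 7 now {5, 7, 13}
Step 6: union(2, 8) -> merged; set of 2 now {2, 8}
Step 7: union(8, 4) -> merged; set of 8 now {2, 4, 8}
Step 8: union(5, 0) -> merged; set of 5 now {0, 5, 7, 13}
Step 9: union(2, 12) -> merged; set of 2 now {1, 2, 4, 8, 12}
Step 10: union(7, 1) -> merged; set of 7 now {0, 1, 2, 4, 5, 7, 8, 12, 13}
Step 11: union(13, 9) -> merged; set of 13 now {0, 1, 2, 4, 5, 7, 8, 9, 12, 13}
Step 12: union(6, 7) -> merged; set of 6 now {0, 1, 2, 4, 5, 6, 7, 8, 9, 12, 13}
Step 13: union(9, 8) -> already same set; set of 9 now {0, 1, 2, 4, 5, 6, 7, 8, 9, 12, 13}
Step 14: union(8, 6) -> already same set; set of 8 now {0, 1, 2, 4, 5, 6, 7, 8, 9, 12, 13}
Step 15: union(9, 3) -> merged; set of 9 now {0, 1, 2, 3, 4, 5, 6, 7, 8, 9, 12, 13}
Step 16: union(3, 12) -> already same set; set of 3 now {0, 1, 2, 3, 4, 5, 6, 7, 8, 9, 12, 13}
Step 17: find(9) -> no change; set of 9 is {0, 1, 2, 3, 4, 5, 6, 7, 8, 9, 12, 13}
Step 18: union(12, 5) -> already same set; set of 12 now {0, 1, 2, 3, 4, 5, 6, 7, 8, 9, 12, 13}
Step 19: union(3, 13) -> already same set; set of 3 now {0, 1, 2, 3, 4, 5, 6, 7, 8, 9, 12, 13}
Step 20: union(3, 9) -> already same set; set of 3 now {0, 1, 2, 3, 4, 5, 6, 7, 8, 9, 12, 13}
Step 21: union(1, 12) -> already same set; set of 1 now {0, 1, 2, 3, 4, 5, 6, 7, 8, 9, 12, 13}
Step 22: union(7, 4) -> already same set; set of 7 now {0, 1, 2, 3, 4, 5, 6, 7, 8, 9, 12, 13}
Step 23: find(5) -> no change; set of 5 is {0, 1, 2, 3, 4, 5, 6, 7, 8, 9, 12, 13}
Set of 6: {0, 1, 2, 3, 4, 5, 6, 7, 8, 9, 12, 13}; 10 is not a member.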